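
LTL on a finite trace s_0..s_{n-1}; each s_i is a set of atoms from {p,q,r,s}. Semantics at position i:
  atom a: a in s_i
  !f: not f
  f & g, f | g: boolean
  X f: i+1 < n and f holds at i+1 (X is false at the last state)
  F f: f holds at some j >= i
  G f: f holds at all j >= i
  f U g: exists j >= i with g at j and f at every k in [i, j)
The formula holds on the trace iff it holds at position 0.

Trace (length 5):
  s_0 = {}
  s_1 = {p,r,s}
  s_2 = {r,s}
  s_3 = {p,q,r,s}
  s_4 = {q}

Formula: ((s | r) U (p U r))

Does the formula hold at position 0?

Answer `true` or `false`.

Answer: false

Derivation:
s_0={}: ((s | r) U (p U r))=False (s | r)=False s=False r=False (p U r)=False p=False
s_1={p,r,s}: ((s | r) U (p U r))=True (s | r)=True s=True r=True (p U r)=True p=True
s_2={r,s}: ((s | r) U (p U r))=True (s | r)=True s=True r=True (p U r)=True p=False
s_3={p,q,r,s}: ((s | r) U (p U r))=True (s | r)=True s=True r=True (p U r)=True p=True
s_4={q}: ((s | r) U (p U r))=False (s | r)=False s=False r=False (p U r)=False p=False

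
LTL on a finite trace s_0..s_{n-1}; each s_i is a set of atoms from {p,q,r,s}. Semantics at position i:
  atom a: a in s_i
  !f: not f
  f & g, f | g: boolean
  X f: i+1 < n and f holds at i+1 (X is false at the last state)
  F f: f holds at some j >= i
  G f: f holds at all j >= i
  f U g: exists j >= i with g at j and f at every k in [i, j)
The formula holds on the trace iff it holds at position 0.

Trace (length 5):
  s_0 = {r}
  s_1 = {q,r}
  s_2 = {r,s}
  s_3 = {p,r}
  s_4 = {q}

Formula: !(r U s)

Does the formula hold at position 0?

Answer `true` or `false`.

Answer: false

Derivation:
s_0={r}: !(r U s)=False (r U s)=True r=True s=False
s_1={q,r}: !(r U s)=False (r U s)=True r=True s=False
s_2={r,s}: !(r U s)=False (r U s)=True r=True s=True
s_3={p,r}: !(r U s)=True (r U s)=False r=True s=False
s_4={q}: !(r U s)=True (r U s)=False r=False s=False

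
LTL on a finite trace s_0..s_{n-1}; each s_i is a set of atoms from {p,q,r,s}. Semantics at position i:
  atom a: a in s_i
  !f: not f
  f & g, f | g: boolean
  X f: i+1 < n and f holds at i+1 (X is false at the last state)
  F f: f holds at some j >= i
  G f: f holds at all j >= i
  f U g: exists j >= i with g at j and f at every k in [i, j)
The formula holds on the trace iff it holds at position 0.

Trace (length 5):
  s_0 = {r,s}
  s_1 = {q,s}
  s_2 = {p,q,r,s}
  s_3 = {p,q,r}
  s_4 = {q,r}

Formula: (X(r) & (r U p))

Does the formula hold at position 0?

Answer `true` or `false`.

s_0={r,s}: (X(r) & (r U p))=False X(r)=False r=True (r U p)=False p=False
s_1={q,s}: (X(r) & (r U p))=False X(r)=True r=False (r U p)=False p=False
s_2={p,q,r,s}: (X(r) & (r U p))=True X(r)=True r=True (r U p)=True p=True
s_3={p,q,r}: (X(r) & (r U p))=True X(r)=True r=True (r U p)=True p=True
s_4={q,r}: (X(r) & (r U p))=False X(r)=False r=True (r U p)=False p=False

Answer: false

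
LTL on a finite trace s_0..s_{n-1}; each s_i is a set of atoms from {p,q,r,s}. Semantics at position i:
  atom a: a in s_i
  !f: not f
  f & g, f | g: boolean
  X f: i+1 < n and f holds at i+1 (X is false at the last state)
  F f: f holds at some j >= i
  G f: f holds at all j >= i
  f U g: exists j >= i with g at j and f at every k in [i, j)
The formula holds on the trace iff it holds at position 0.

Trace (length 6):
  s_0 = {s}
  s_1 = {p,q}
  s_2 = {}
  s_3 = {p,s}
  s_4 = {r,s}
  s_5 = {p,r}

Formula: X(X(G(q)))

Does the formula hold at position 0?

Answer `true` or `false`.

Answer: false

Derivation:
s_0={s}: X(X(G(q)))=False X(G(q))=False G(q)=False q=False
s_1={p,q}: X(X(G(q)))=False X(G(q))=False G(q)=False q=True
s_2={}: X(X(G(q)))=False X(G(q))=False G(q)=False q=False
s_3={p,s}: X(X(G(q)))=False X(G(q))=False G(q)=False q=False
s_4={r,s}: X(X(G(q)))=False X(G(q))=False G(q)=False q=False
s_5={p,r}: X(X(G(q)))=False X(G(q))=False G(q)=False q=False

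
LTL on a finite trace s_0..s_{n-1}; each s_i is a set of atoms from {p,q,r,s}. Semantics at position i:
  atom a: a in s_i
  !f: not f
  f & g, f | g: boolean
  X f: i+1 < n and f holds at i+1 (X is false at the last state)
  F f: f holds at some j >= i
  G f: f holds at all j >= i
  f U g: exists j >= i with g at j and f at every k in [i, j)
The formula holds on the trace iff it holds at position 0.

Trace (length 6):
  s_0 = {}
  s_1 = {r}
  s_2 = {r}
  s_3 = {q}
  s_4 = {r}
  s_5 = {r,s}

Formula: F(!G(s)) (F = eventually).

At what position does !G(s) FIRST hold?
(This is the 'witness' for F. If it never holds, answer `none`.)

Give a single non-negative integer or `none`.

Answer: 0

Derivation:
s_0={}: !G(s)=True G(s)=False s=False
s_1={r}: !G(s)=True G(s)=False s=False
s_2={r}: !G(s)=True G(s)=False s=False
s_3={q}: !G(s)=True G(s)=False s=False
s_4={r}: !G(s)=True G(s)=False s=False
s_5={r,s}: !G(s)=False G(s)=True s=True
F(!G(s)) holds; first witness at position 0.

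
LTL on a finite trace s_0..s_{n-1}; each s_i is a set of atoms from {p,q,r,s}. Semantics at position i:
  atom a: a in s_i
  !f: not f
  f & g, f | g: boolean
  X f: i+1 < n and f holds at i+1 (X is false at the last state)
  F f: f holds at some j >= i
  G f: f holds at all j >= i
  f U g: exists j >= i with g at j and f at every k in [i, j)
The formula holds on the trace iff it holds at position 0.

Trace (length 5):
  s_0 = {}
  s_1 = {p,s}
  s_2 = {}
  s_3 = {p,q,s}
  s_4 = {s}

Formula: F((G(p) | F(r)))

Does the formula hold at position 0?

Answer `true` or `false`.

s_0={}: F((G(p) | F(r)))=False (G(p) | F(r))=False G(p)=False p=False F(r)=False r=False
s_1={p,s}: F((G(p) | F(r)))=False (G(p) | F(r))=False G(p)=False p=True F(r)=False r=False
s_2={}: F((G(p) | F(r)))=False (G(p) | F(r))=False G(p)=False p=False F(r)=False r=False
s_3={p,q,s}: F((G(p) | F(r)))=False (G(p) | F(r))=False G(p)=False p=True F(r)=False r=False
s_4={s}: F((G(p) | F(r)))=False (G(p) | F(r))=False G(p)=False p=False F(r)=False r=False

Answer: false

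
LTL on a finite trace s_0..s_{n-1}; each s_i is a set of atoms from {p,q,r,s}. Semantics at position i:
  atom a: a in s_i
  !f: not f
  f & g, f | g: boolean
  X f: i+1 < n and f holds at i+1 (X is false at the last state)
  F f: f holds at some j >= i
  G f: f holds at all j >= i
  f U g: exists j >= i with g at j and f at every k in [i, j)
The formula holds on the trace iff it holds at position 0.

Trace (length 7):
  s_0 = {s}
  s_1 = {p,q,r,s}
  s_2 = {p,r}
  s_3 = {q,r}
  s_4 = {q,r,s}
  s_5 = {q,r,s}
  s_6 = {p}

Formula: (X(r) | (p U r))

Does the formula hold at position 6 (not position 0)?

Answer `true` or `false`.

s_0={s}: (X(r) | (p U r))=True X(r)=True r=False (p U r)=False p=False
s_1={p,q,r,s}: (X(r) | (p U r))=True X(r)=True r=True (p U r)=True p=True
s_2={p,r}: (X(r) | (p U r))=True X(r)=True r=True (p U r)=True p=True
s_3={q,r}: (X(r) | (p U r))=True X(r)=True r=True (p U r)=True p=False
s_4={q,r,s}: (X(r) | (p U r))=True X(r)=True r=True (p U r)=True p=False
s_5={q,r,s}: (X(r) | (p U r))=True X(r)=False r=True (p U r)=True p=False
s_6={p}: (X(r) | (p U r))=False X(r)=False r=False (p U r)=False p=True
Evaluating at position 6: result = False

Answer: false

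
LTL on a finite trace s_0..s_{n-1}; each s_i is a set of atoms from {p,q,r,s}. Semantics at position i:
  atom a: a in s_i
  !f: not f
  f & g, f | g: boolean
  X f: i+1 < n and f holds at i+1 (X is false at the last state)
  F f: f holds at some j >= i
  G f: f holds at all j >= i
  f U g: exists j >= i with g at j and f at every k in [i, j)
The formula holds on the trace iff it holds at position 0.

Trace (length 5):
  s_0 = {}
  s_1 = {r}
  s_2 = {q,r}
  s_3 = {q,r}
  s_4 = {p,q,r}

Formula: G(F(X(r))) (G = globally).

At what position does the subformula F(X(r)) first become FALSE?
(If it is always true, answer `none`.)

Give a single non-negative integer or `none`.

Answer: 4

Derivation:
s_0={}: F(X(r))=True X(r)=True r=False
s_1={r}: F(X(r))=True X(r)=True r=True
s_2={q,r}: F(X(r))=True X(r)=True r=True
s_3={q,r}: F(X(r))=True X(r)=True r=True
s_4={p,q,r}: F(X(r))=False X(r)=False r=True
G(F(X(r))) holds globally = False
First violation at position 4.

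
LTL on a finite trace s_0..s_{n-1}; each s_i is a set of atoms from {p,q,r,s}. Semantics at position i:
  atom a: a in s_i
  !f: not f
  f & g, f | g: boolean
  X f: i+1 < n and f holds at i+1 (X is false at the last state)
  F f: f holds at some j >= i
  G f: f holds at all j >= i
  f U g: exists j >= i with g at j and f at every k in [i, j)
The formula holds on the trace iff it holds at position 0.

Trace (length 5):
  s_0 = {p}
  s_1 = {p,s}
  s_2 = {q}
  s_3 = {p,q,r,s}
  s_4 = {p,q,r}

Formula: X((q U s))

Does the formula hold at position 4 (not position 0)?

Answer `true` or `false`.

Answer: false

Derivation:
s_0={p}: X((q U s))=True (q U s)=False q=False s=False
s_1={p,s}: X((q U s))=True (q U s)=True q=False s=True
s_2={q}: X((q U s))=True (q U s)=True q=True s=False
s_3={p,q,r,s}: X((q U s))=False (q U s)=True q=True s=True
s_4={p,q,r}: X((q U s))=False (q U s)=False q=True s=False
Evaluating at position 4: result = False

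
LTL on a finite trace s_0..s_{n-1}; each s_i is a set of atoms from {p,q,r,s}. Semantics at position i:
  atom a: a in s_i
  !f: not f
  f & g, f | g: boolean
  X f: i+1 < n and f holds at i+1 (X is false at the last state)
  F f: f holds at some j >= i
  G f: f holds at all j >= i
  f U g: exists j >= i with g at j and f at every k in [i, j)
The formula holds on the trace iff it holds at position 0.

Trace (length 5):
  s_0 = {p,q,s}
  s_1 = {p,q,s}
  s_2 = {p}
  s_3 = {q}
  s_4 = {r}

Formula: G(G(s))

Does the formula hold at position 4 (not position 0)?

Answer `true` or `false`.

s_0={p,q,s}: G(G(s))=False G(s)=False s=True
s_1={p,q,s}: G(G(s))=False G(s)=False s=True
s_2={p}: G(G(s))=False G(s)=False s=False
s_3={q}: G(G(s))=False G(s)=False s=False
s_4={r}: G(G(s))=False G(s)=False s=False
Evaluating at position 4: result = False

Answer: false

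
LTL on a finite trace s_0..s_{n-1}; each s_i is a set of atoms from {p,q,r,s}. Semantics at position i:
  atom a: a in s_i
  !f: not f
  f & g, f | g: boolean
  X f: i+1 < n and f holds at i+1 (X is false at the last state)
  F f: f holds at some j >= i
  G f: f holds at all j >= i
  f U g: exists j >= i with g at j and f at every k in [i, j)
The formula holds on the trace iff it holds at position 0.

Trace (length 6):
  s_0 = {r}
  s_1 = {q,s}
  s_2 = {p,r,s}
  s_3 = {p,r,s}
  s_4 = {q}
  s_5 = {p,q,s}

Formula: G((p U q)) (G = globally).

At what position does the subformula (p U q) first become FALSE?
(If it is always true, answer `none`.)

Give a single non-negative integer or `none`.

s_0={r}: (p U q)=False p=False q=False
s_1={q,s}: (p U q)=True p=False q=True
s_2={p,r,s}: (p U q)=True p=True q=False
s_3={p,r,s}: (p U q)=True p=True q=False
s_4={q}: (p U q)=True p=False q=True
s_5={p,q,s}: (p U q)=True p=True q=True
G((p U q)) holds globally = False
First violation at position 0.

Answer: 0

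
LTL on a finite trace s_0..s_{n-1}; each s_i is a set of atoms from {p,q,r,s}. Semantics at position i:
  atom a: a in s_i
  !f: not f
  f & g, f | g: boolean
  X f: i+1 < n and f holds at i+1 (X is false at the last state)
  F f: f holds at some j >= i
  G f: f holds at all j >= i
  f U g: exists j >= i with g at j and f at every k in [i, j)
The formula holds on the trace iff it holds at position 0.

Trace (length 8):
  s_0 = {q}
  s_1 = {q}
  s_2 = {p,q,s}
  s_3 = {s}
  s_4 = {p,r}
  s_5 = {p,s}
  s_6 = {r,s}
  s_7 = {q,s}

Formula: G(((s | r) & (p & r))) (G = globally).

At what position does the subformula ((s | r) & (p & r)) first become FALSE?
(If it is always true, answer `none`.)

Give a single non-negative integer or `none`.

s_0={q}: ((s | r) & (p & r))=False (s | r)=False s=False r=False (p & r)=False p=False
s_1={q}: ((s | r) & (p & r))=False (s | r)=False s=False r=False (p & r)=False p=False
s_2={p,q,s}: ((s | r) & (p & r))=False (s | r)=True s=True r=False (p & r)=False p=True
s_3={s}: ((s | r) & (p & r))=False (s | r)=True s=True r=False (p & r)=False p=False
s_4={p,r}: ((s | r) & (p & r))=True (s | r)=True s=False r=True (p & r)=True p=True
s_5={p,s}: ((s | r) & (p & r))=False (s | r)=True s=True r=False (p & r)=False p=True
s_6={r,s}: ((s | r) & (p & r))=False (s | r)=True s=True r=True (p & r)=False p=False
s_7={q,s}: ((s | r) & (p & r))=False (s | r)=True s=True r=False (p & r)=False p=False
G(((s | r) & (p & r))) holds globally = False
First violation at position 0.

Answer: 0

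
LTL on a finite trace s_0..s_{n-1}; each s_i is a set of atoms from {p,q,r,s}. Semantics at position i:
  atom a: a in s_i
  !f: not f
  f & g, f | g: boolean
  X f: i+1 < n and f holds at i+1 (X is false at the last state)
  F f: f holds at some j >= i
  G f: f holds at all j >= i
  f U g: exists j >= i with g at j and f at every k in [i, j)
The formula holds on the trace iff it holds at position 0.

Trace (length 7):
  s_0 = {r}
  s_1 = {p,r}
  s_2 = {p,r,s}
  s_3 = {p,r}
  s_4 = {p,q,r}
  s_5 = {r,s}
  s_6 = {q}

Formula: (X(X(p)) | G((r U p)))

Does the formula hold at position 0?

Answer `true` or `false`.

Answer: true

Derivation:
s_0={r}: (X(X(p)) | G((r U p)))=True X(X(p))=True X(p)=True p=False G((r U p))=False (r U p)=True r=True
s_1={p,r}: (X(X(p)) | G((r U p)))=True X(X(p))=True X(p)=True p=True G((r U p))=False (r U p)=True r=True
s_2={p,r,s}: (X(X(p)) | G((r U p)))=True X(X(p))=True X(p)=True p=True G((r U p))=False (r U p)=True r=True
s_3={p,r}: (X(X(p)) | G((r U p)))=False X(X(p))=False X(p)=True p=True G((r U p))=False (r U p)=True r=True
s_4={p,q,r}: (X(X(p)) | G((r U p)))=False X(X(p))=False X(p)=False p=True G((r U p))=False (r U p)=True r=True
s_5={r,s}: (X(X(p)) | G((r U p)))=False X(X(p))=False X(p)=False p=False G((r U p))=False (r U p)=False r=True
s_6={q}: (X(X(p)) | G((r U p)))=False X(X(p))=False X(p)=False p=False G((r U p))=False (r U p)=False r=False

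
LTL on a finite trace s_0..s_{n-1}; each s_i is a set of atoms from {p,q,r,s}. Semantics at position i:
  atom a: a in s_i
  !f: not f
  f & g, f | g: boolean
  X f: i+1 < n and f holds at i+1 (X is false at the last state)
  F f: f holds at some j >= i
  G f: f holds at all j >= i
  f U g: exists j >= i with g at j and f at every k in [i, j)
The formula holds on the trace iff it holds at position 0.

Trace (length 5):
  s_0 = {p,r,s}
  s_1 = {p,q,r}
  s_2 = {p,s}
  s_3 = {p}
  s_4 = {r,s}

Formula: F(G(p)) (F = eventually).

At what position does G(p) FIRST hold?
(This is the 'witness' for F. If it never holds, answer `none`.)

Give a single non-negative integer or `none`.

s_0={p,r,s}: G(p)=False p=True
s_1={p,q,r}: G(p)=False p=True
s_2={p,s}: G(p)=False p=True
s_3={p}: G(p)=False p=True
s_4={r,s}: G(p)=False p=False
F(G(p)) does not hold (no witness exists).

Answer: none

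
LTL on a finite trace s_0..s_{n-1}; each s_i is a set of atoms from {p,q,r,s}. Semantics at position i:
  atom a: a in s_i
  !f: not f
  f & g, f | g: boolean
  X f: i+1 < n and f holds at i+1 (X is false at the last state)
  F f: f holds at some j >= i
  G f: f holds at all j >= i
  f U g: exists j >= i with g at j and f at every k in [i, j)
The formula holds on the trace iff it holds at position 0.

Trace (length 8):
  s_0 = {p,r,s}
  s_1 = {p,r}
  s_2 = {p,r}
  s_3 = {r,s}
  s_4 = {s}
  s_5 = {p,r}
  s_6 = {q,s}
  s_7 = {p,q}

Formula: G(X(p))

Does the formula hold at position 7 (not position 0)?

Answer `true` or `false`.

s_0={p,r,s}: G(X(p))=False X(p)=True p=True
s_1={p,r}: G(X(p))=False X(p)=True p=True
s_2={p,r}: G(X(p))=False X(p)=False p=True
s_3={r,s}: G(X(p))=False X(p)=False p=False
s_4={s}: G(X(p))=False X(p)=True p=False
s_5={p,r}: G(X(p))=False X(p)=False p=True
s_6={q,s}: G(X(p))=False X(p)=True p=False
s_7={p,q}: G(X(p))=False X(p)=False p=True
Evaluating at position 7: result = False

Answer: false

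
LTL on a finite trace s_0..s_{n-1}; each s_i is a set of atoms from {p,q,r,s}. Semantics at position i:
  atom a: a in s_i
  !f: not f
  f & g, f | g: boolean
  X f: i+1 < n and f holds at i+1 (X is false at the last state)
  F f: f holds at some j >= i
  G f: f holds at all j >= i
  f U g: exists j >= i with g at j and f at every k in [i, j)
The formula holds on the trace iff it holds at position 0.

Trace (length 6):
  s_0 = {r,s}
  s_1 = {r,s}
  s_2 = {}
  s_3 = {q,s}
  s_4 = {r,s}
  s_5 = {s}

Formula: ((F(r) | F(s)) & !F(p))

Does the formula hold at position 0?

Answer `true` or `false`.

s_0={r,s}: ((F(r) | F(s)) & !F(p))=True (F(r) | F(s))=True F(r)=True r=True F(s)=True s=True !F(p)=True F(p)=False p=False
s_1={r,s}: ((F(r) | F(s)) & !F(p))=True (F(r) | F(s))=True F(r)=True r=True F(s)=True s=True !F(p)=True F(p)=False p=False
s_2={}: ((F(r) | F(s)) & !F(p))=True (F(r) | F(s))=True F(r)=True r=False F(s)=True s=False !F(p)=True F(p)=False p=False
s_3={q,s}: ((F(r) | F(s)) & !F(p))=True (F(r) | F(s))=True F(r)=True r=False F(s)=True s=True !F(p)=True F(p)=False p=False
s_4={r,s}: ((F(r) | F(s)) & !F(p))=True (F(r) | F(s))=True F(r)=True r=True F(s)=True s=True !F(p)=True F(p)=False p=False
s_5={s}: ((F(r) | F(s)) & !F(p))=True (F(r) | F(s))=True F(r)=False r=False F(s)=True s=True !F(p)=True F(p)=False p=False

Answer: true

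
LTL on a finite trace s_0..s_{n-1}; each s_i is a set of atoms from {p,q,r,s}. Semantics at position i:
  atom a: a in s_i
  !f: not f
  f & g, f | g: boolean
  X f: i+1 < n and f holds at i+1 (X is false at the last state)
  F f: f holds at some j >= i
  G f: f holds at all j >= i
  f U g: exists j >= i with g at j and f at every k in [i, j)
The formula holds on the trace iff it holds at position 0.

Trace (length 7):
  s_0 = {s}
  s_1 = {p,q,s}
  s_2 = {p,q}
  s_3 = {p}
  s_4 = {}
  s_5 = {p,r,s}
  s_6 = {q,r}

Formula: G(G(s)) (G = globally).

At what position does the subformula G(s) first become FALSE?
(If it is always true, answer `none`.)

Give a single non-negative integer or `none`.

s_0={s}: G(s)=False s=True
s_1={p,q,s}: G(s)=False s=True
s_2={p,q}: G(s)=False s=False
s_3={p}: G(s)=False s=False
s_4={}: G(s)=False s=False
s_5={p,r,s}: G(s)=False s=True
s_6={q,r}: G(s)=False s=False
G(G(s)) holds globally = False
First violation at position 0.

Answer: 0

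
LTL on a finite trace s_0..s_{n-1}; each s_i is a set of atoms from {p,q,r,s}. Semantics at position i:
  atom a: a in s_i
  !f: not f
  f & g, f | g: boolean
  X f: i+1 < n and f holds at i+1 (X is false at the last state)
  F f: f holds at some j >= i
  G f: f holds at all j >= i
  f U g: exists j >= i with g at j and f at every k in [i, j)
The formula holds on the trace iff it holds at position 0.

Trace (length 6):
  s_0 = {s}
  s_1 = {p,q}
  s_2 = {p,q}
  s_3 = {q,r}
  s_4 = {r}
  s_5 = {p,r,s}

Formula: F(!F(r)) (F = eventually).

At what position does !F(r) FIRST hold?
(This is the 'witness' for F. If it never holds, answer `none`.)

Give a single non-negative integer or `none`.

s_0={s}: !F(r)=False F(r)=True r=False
s_1={p,q}: !F(r)=False F(r)=True r=False
s_2={p,q}: !F(r)=False F(r)=True r=False
s_3={q,r}: !F(r)=False F(r)=True r=True
s_4={r}: !F(r)=False F(r)=True r=True
s_5={p,r,s}: !F(r)=False F(r)=True r=True
F(!F(r)) does not hold (no witness exists).

Answer: none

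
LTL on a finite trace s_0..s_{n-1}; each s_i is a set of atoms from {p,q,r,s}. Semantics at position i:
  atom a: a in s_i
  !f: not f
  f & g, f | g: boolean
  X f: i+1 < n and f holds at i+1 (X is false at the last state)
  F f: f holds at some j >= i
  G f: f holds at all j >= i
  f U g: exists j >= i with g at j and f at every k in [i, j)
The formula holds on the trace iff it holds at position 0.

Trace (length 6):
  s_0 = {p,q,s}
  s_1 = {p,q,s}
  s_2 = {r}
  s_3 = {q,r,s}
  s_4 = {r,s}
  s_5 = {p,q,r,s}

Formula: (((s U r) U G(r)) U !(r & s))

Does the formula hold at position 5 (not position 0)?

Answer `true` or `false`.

Answer: false

Derivation:
s_0={p,q,s}: (((s U r) U G(r)) U !(r & s))=True ((s U r) U G(r))=True (s U r)=True s=True r=False G(r)=False !(r & s)=True (r & s)=False
s_1={p,q,s}: (((s U r) U G(r)) U !(r & s))=True ((s U r) U G(r))=True (s U r)=True s=True r=False G(r)=False !(r & s)=True (r & s)=False
s_2={r}: (((s U r) U G(r)) U !(r & s))=True ((s U r) U G(r))=True (s U r)=True s=False r=True G(r)=True !(r & s)=True (r & s)=False
s_3={q,r,s}: (((s U r) U G(r)) U !(r & s))=False ((s U r) U G(r))=True (s U r)=True s=True r=True G(r)=True !(r & s)=False (r & s)=True
s_4={r,s}: (((s U r) U G(r)) U !(r & s))=False ((s U r) U G(r))=True (s U r)=True s=True r=True G(r)=True !(r & s)=False (r & s)=True
s_5={p,q,r,s}: (((s U r) U G(r)) U !(r & s))=False ((s U r) U G(r))=True (s U r)=True s=True r=True G(r)=True !(r & s)=False (r & s)=True
Evaluating at position 5: result = False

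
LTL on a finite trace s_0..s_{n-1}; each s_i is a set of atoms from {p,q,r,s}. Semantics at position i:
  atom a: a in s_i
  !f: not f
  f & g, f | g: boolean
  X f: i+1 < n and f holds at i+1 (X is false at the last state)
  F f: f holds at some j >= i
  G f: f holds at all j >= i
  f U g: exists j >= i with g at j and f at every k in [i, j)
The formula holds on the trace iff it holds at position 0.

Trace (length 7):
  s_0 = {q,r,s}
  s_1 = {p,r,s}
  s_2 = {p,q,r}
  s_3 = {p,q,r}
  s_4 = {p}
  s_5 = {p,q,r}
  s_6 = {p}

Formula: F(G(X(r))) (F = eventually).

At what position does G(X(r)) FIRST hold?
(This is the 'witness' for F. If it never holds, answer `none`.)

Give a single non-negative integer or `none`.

Answer: none

Derivation:
s_0={q,r,s}: G(X(r))=False X(r)=True r=True
s_1={p,r,s}: G(X(r))=False X(r)=True r=True
s_2={p,q,r}: G(X(r))=False X(r)=True r=True
s_3={p,q,r}: G(X(r))=False X(r)=False r=True
s_4={p}: G(X(r))=False X(r)=True r=False
s_5={p,q,r}: G(X(r))=False X(r)=False r=True
s_6={p}: G(X(r))=False X(r)=False r=False
F(G(X(r))) does not hold (no witness exists).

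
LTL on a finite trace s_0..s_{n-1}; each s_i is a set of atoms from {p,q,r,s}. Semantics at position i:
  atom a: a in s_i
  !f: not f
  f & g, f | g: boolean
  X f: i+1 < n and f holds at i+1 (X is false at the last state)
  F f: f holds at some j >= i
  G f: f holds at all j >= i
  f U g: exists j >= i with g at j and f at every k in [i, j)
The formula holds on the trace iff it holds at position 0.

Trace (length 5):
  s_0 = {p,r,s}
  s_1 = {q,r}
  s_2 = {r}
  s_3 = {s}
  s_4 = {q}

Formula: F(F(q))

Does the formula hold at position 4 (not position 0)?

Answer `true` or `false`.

s_0={p,r,s}: F(F(q))=True F(q)=True q=False
s_1={q,r}: F(F(q))=True F(q)=True q=True
s_2={r}: F(F(q))=True F(q)=True q=False
s_3={s}: F(F(q))=True F(q)=True q=False
s_4={q}: F(F(q))=True F(q)=True q=True
Evaluating at position 4: result = True

Answer: true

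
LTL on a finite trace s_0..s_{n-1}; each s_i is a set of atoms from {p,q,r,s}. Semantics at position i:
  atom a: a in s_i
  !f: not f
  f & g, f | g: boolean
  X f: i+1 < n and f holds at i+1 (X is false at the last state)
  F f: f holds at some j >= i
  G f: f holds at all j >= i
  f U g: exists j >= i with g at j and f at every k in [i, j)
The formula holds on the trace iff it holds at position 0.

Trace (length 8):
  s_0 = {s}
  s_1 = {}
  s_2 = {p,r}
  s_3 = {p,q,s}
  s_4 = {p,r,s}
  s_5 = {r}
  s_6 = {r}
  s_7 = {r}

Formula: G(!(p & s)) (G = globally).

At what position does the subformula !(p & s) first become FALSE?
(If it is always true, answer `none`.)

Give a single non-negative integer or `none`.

s_0={s}: !(p & s)=True (p & s)=False p=False s=True
s_1={}: !(p & s)=True (p & s)=False p=False s=False
s_2={p,r}: !(p & s)=True (p & s)=False p=True s=False
s_3={p,q,s}: !(p & s)=False (p & s)=True p=True s=True
s_4={p,r,s}: !(p & s)=False (p & s)=True p=True s=True
s_5={r}: !(p & s)=True (p & s)=False p=False s=False
s_6={r}: !(p & s)=True (p & s)=False p=False s=False
s_7={r}: !(p & s)=True (p & s)=False p=False s=False
G(!(p & s)) holds globally = False
First violation at position 3.

Answer: 3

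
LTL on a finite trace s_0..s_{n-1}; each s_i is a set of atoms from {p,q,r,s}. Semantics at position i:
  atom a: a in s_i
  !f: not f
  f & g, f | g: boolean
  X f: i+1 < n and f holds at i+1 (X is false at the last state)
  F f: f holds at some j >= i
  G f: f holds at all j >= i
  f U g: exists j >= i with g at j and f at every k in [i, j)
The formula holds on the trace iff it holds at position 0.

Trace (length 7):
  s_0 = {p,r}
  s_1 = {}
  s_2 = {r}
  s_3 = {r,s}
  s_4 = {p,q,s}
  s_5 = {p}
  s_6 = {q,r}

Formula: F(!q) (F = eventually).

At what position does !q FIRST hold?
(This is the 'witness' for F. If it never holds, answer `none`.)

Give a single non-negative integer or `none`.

s_0={p,r}: !q=True q=False
s_1={}: !q=True q=False
s_2={r}: !q=True q=False
s_3={r,s}: !q=True q=False
s_4={p,q,s}: !q=False q=True
s_5={p}: !q=True q=False
s_6={q,r}: !q=False q=True
F(!q) holds; first witness at position 0.

Answer: 0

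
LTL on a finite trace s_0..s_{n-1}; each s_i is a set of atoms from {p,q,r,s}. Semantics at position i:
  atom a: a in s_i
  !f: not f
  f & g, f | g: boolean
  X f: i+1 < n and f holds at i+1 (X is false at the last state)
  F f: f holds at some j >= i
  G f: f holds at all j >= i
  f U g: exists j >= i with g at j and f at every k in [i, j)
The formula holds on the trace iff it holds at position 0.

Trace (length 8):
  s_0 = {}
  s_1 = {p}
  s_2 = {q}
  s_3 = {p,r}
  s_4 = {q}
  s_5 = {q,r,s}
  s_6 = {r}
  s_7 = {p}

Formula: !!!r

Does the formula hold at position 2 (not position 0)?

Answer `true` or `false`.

s_0={}: !!!r=True !!r=False !r=True r=False
s_1={p}: !!!r=True !!r=False !r=True r=False
s_2={q}: !!!r=True !!r=False !r=True r=False
s_3={p,r}: !!!r=False !!r=True !r=False r=True
s_4={q}: !!!r=True !!r=False !r=True r=False
s_5={q,r,s}: !!!r=False !!r=True !r=False r=True
s_6={r}: !!!r=False !!r=True !r=False r=True
s_7={p}: !!!r=True !!r=False !r=True r=False
Evaluating at position 2: result = True

Answer: true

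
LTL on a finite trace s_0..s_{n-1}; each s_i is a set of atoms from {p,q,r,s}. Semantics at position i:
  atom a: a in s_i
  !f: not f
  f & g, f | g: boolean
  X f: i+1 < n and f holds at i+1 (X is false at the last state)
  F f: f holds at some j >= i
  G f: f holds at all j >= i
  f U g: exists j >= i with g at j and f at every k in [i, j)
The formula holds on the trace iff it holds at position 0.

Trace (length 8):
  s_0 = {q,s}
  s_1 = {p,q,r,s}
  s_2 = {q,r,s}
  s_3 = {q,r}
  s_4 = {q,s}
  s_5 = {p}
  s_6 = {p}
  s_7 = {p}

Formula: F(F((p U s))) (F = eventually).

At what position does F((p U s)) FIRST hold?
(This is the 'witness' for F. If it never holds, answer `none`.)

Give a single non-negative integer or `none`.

s_0={q,s}: F((p U s))=True (p U s)=True p=False s=True
s_1={p,q,r,s}: F((p U s))=True (p U s)=True p=True s=True
s_2={q,r,s}: F((p U s))=True (p U s)=True p=False s=True
s_3={q,r}: F((p U s))=True (p U s)=False p=False s=False
s_4={q,s}: F((p U s))=True (p U s)=True p=False s=True
s_5={p}: F((p U s))=False (p U s)=False p=True s=False
s_6={p}: F((p U s))=False (p U s)=False p=True s=False
s_7={p}: F((p U s))=False (p U s)=False p=True s=False
F(F((p U s))) holds; first witness at position 0.

Answer: 0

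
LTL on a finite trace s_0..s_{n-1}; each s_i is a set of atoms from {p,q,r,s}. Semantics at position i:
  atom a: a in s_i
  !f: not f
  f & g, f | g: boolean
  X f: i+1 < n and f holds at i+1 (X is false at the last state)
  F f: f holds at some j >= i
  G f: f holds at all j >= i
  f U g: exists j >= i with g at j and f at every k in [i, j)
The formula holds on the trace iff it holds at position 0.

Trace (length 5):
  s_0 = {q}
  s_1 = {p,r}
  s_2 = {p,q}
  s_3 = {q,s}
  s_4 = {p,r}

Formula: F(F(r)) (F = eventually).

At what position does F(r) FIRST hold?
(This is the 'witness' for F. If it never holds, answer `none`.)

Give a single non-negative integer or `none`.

Answer: 0

Derivation:
s_0={q}: F(r)=True r=False
s_1={p,r}: F(r)=True r=True
s_2={p,q}: F(r)=True r=False
s_3={q,s}: F(r)=True r=False
s_4={p,r}: F(r)=True r=True
F(F(r)) holds; first witness at position 0.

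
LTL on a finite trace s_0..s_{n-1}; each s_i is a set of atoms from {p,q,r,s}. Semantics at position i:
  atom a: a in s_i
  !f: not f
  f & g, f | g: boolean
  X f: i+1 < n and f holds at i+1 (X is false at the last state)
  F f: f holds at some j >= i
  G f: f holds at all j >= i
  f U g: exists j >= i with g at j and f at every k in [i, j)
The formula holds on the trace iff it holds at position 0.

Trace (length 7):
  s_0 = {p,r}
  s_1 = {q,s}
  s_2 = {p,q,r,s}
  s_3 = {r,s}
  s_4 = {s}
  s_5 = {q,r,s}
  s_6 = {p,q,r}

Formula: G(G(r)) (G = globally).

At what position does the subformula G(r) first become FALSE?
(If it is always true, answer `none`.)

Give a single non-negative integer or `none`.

Answer: 0

Derivation:
s_0={p,r}: G(r)=False r=True
s_1={q,s}: G(r)=False r=False
s_2={p,q,r,s}: G(r)=False r=True
s_3={r,s}: G(r)=False r=True
s_4={s}: G(r)=False r=False
s_5={q,r,s}: G(r)=True r=True
s_6={p,q,r}: G(r)=True r=True
G(G(r)) holds globally = False
First violation at position 0.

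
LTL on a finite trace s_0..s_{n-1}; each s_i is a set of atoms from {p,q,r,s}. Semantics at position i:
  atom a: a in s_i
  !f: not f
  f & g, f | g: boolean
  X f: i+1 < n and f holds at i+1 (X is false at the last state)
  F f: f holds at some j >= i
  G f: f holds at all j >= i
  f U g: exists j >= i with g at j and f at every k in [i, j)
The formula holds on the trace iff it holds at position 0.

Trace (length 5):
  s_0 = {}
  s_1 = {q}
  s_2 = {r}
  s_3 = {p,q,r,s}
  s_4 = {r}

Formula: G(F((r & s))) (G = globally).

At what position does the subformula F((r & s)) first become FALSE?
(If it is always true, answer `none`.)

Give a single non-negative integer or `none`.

Answer: 4

Derivation:
s_0={}: F((r & s))=True (r & s)=False r=False s=False
s_1={q}: F((r & s))=True (r & s)=False r=False s=False
s_2={r}: F((r & s))=True (r & s)=False r=True s=False
s_3={p,q,r,s}: F((r & s))=True (r & s)=True r=True s=True
s_4={r}: F((r & s))=False (r & s)=False r=True s=False
G(F((r & s))) holds globally = False
First violation at position 4.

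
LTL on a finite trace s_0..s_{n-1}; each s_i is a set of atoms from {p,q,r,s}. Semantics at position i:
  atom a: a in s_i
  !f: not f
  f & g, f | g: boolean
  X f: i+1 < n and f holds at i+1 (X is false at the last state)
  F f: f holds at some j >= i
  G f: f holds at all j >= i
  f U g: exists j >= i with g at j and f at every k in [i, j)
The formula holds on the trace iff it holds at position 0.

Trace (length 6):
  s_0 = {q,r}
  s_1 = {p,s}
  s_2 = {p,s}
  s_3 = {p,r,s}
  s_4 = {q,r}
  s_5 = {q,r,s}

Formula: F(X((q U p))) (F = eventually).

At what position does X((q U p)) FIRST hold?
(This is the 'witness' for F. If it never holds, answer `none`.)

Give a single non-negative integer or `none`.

s_0={q,r}: X((q U p))=True (q U p)=True q=True p=False
s_1={p,s}: X((q U p))=True (q U p)=True q=False p=True
s_2={p,s}: X((q U p))=True (q U p)=True q=False p=True
s_3={p,r,s}: X((q U p))=False (q U p)=True q=False p=True
s_4={q,r}: X((q U p))=False (q U p)=False q=True p=False
s_5={q,r,s}: X((q U p))=False (q U p)=False q=True p=False
F(X((q U p))) holds; first witness at position 0.

Answer: 0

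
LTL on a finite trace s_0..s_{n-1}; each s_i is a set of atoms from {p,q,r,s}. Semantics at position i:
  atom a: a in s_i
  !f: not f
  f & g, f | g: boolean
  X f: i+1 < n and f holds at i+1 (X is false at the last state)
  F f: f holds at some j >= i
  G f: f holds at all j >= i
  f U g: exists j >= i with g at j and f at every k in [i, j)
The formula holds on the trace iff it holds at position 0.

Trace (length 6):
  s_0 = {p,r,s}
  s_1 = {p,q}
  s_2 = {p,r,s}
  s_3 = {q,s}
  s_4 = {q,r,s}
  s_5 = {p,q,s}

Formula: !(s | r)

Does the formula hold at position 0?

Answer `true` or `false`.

Answer: false

Derivation:
s_0={p,r,s}: !(s | r)=False (s | r)=True s=True r=True
s_1={p,q}: !(s | r)=True (s | r)=False s=False r=False
s_2={p,r,s}: !(s | r)=False (s | r)=True s=True r=True
s_3={q,s}: !(s | r)=False (s | r)=True s=True r=False
s_4={q,r,s}: !(s | r)=False (s | r)=True s=True r=True
s_5={p,q,s}: !(s | r)=False (s | r)=True s=True r=False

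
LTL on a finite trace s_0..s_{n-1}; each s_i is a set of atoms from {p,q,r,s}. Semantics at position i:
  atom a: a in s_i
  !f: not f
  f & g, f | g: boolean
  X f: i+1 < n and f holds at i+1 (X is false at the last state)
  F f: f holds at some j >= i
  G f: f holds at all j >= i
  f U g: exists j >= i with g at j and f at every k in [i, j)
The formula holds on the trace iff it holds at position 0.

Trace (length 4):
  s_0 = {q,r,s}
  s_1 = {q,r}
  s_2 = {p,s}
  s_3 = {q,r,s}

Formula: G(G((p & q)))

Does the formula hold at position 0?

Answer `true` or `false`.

Answer: false

Derivation:
s_0={q,r,s}: G(G((p & q)))=False G((p & q))=False (p & q)=False p=False q=True
s_1={q,r}: G(G((p & q)))=False G((p & q))=False (p & q)=False p=False q=True
s_2={p,s}: G(G((p & q)))=False G((p & q))=False (p & q)=False p=True q=False
s_3={q,r,s}: G(G((p & q)))=False G((p & q))=False (p & q)=False p=False q=True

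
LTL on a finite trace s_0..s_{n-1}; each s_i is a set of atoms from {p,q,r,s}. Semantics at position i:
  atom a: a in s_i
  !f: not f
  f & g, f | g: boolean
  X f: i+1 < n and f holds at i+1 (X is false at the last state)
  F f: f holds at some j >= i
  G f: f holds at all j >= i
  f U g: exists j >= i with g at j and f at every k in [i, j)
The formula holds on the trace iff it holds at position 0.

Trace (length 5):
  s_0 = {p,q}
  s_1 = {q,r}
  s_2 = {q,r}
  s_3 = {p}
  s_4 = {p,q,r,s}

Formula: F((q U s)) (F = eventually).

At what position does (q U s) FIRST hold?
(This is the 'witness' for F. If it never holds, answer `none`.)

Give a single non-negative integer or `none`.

s_0={p,q}: (q U s)=False q=True s=False
s_1={q,r}: (q U s)=False q=True s=False
s_2={q,r}: (q U s)=False q=True s=False
s_3={p}: (q U s)=False q=False s=False
s_4={p,q,r,s}: (q U s)=True q=True s=True
F((q U s)) holds; first witness at position 4.

Answer: 4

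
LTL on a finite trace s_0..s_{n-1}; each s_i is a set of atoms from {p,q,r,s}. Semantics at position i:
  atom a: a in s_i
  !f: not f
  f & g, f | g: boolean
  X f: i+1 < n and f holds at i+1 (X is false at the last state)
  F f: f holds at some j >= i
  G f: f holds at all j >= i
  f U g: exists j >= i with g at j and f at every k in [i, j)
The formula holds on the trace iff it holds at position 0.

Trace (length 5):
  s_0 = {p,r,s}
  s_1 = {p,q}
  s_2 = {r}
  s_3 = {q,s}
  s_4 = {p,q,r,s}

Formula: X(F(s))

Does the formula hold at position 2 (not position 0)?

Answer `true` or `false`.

Answer: true

Derivation:
s_0={p,r,s}: X(F(s))=True F(s)=True s=True
s_1={p,q}: X(F(s))=True F(s)=True s=False
s_2={r}: X(F(s))=True F(s)=True s=False
s_3={q,s}: X(F(s))=True F(s)=True s=True
s_4={p,q,r,s}: X(F(s))=False F(s)=True s=True
Evaluating at position 2: result = True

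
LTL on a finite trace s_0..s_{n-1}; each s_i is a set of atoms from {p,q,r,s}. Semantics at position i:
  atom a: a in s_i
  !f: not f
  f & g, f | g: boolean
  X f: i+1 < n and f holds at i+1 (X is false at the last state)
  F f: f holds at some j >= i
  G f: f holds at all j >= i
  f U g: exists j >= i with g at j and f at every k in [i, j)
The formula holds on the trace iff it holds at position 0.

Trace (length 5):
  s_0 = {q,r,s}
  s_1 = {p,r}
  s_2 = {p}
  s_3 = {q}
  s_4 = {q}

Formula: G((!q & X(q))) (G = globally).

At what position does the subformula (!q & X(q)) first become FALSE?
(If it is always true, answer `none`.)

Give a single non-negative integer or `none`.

Answer: 0

Derivation:
s_0={q,r,s}: (!q & X(q))=False !q=False q=True X(q)=False
s_1={p,r}: (!q & X(q))=False !q=True q=False X(q)=False
s_2={p}: (!q & X(q))=True !q=True q=False X(q)=True
s_3={q}: (!q & X(q))=False !q=False q=True X(q)=True
s_4={q}: (!q & X(q))=False !q=False q=True X(q)=False
G((!q & X(q))) holds globally = False
First violation at position 0.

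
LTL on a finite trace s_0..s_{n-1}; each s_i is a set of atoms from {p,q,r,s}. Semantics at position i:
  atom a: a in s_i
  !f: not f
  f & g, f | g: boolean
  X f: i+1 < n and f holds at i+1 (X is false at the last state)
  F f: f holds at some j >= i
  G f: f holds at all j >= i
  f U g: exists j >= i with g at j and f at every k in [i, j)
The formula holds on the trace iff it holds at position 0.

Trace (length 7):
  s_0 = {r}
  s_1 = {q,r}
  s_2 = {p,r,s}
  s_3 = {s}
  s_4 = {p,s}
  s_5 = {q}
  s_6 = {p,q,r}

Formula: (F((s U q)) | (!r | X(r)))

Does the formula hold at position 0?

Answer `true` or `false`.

Answer: true

Derivation:
s_0={r}: (F((s U q)) | (!r | X(r)))=True F((s U q))=True (s U q)=False s=False q=False (!r | X(r))=True !r=False r=True X(r)=True
s_1={q,r}: (F((s U q)) | (!r | X(r)))=True F((s U q))=True (s U q)=True s=False q=True (!r | X(r))=True !r=False r=True X(r)=True
s_2={p,r,s}: (F((s U q)) | (!r | X(r)))=True F((s U q))=True (s U q)=True s=True q=False (!r | X(r))=False !r=False r=True X(r)=False
s_3={s}: (F((s U q)) | (!r | X(r)))=True F((s U q))=True (s U q)=True s=True q=False (!r | X(r))=True !r=True r=False X(r)=False
s_4={p,s}: (F((s U q)) | (!r | X(r)))=True F((s U q))=True (s U q)=True s=True q=False (!r | X(r))=True !r=True r=False X(r)=False
s_5={q}: (F((s U q)) | (!r | X(r)))=True F((s U q))=True (s U q)=True s=False q=True (!r | X(r))=True !r=True r=False X(r)=True
s_6={p,q,r}: (F((s U q)) | (!r | X(r)))=True F((s U q))=True (s U q)=True s=False q=True (!r | X(r))=False !r=False r=True X(r)=False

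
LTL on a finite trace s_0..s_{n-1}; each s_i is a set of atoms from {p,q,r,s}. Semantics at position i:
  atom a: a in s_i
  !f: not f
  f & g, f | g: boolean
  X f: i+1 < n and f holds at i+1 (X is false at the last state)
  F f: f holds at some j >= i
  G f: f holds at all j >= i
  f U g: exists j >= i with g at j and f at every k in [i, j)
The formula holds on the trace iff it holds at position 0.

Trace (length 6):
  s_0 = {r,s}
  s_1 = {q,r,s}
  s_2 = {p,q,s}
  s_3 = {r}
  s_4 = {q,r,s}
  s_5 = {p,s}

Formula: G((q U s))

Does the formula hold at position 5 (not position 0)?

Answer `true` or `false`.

s_0={r,s}: G((q U s))=False (q U s)=True q=False s=True
s_1={q,r,s}: G((q U s))=False (q U s)=True q=True s=True
s_2={p,q,s}: G((q U s))=False (q U s)=True q=True s=True
s_3={r}: G((q U s))=False (q U s)=False q=False s=False
s_4={q,r,s}: G((q U s))=True (q U s)=True q=True s=True
s_5={p,s}: G((q U s))=True (q U s)=True q=False s=True
Evaluating at position 5: result = True

Answer: true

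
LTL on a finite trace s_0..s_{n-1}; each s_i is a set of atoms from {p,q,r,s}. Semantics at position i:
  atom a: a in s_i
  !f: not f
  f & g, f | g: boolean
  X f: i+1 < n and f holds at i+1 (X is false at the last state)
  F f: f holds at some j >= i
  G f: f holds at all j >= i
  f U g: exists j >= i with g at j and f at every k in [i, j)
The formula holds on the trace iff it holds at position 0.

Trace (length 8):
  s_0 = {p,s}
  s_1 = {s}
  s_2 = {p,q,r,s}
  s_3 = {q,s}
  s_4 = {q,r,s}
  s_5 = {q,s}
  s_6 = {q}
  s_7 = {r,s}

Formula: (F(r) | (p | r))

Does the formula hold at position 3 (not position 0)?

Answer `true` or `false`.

Answer: true

Derivation:
s_0={p,s}: (F(r) | (p | r))=True F(r)=True r=False (p | r)=True p=True
s_1={s}: (F(r) | (p | r))=True F(r)=True r=False (p | r)=False p=False
s_2={p,q,r,s}: (F(r) | (p | r))=True F(r)=True r=True (p | r)=True p=True
s_3={q,s}: (F(r) | (p | r))=True F(r)=True r=False (p | r)=False p=False
s_4={q,r,s}: (F(r) | (p | r))=True F(r)=True r=True (p | r)=True p=False
s_5={q,s}: (F(r) | (p | r))=True F(r)=True r=False (p | r)=False p=False
s_6={q}: (F(r) | (p | r))=True F(r)=True r=False (p | r)=False p=False
s_7={r,s}: (F(r) | (p | r))=True F(r)=True r=True (p | r)=True p=False
Evaluating at position 3: result = True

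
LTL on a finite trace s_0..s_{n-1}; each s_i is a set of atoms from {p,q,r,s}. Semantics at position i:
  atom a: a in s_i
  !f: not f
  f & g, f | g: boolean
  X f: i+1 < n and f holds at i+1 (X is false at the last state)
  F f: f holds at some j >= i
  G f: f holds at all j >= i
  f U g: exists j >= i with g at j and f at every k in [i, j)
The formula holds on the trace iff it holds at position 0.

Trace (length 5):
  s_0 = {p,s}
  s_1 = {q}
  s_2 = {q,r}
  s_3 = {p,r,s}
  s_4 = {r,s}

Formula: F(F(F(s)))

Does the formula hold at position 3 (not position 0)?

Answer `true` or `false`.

Answer: true

Derivation:
s_0={p,s}: F(F(F(s)))=True F(F(s))=True F(s)=True s=True
s_1={q}: F(F(F(s)))=True F(F(s))=True F(s)=True s=False
s_2={q,r}: F(F(F(s)))=True F(F(s))=True F(s)=True s=False
s_3={p,r,s}: F(F(F(s)))=True F(F(s))=True F(s)=True s=True
s_4={r,s}: F(F(F(s)))=True F(F(s))=True F(s)=True s=True
Evaluating at position 3: result = True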